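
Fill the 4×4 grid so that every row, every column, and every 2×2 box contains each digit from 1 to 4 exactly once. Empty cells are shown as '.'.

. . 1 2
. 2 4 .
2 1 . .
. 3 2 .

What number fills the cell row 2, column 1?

row 1, column 2 = 4 (sole candidate).
row 2, column 4 = 3 (sole candidate).
row 3, column 3 = 3 (sole candidate).
row 3, column 4 = 4 (sole candidate).
row 4, column 1 = 4 (sole candidate).
row 4, column 4 = 1 (sole candidate).
row 1, column 1 = 3 (sole candidate).
row 2, column 1 = 1: row 2 has {2,3,4}; col 1 has {2,3,4}; box has {2,3,4} → only 1 remains.

1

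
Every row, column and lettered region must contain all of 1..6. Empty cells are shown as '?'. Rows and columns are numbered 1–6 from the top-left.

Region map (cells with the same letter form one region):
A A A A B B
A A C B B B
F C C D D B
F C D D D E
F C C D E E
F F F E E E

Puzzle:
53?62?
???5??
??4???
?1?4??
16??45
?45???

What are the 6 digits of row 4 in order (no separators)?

R1C3 = 1: row 1 has {2,3,5,6}; col 3 has {4,5}; region has {3,5,6} → only 1 remains.
R1C6 = 4: row 1 has {1,2,3,5,6}; col 6 has {5}; region has {2,5} → only 4 remains.
R2C2 = 2: row 2 has {5}; col 2 has {1,3,4,6}; region has {1,3,5,6} → only 2 remains.
R2C3 = 3: row 2 has {2,5}; col 3 has {1,4,5}; region has {1,4,6} → only 3 remains.
R3C2 = 5: row 3 has {4}; col 2 has {1,2,3,4,6}; region has {1,3,4,6} → only 5 remains.
R5C3 = 2: row 5 has {1,4,5,6}; col 3 has {1,3,4,5}; region has {1,3,4,5,6} → only 2 remains.
R5C4 = 3: row 5 has {1,2,4,5,6}; col 4 has {4,5,6}; region has {4} → only 3 remains.
R2C1 = 4: row 2 has {2,3,5}; col 1 has {1,5}; region has {1,2,3,5,6} → only 4 remains.
R4C3 = 6: row 4 has {1,4}; col 3 has {1,2,3,4,5}; region has {3,4} → only 6 remains.
R4C5 = 5: row 4 has {1,4,6}; col 5 has {2,4}; region has {3,4,6} → only 5 remains.
R3C5 = 1: row 3 has {4,5}; col 5 has {2,4,5}; region has {3,4,5,6} → only 1 remains.
R2C5 = 6: row 2 has {2,3,4,5}; col 5 has {1,2,4,5}; region has {2,4,5} → only 6 remains.
R2C6 = 1: row 2 has {2,3,4,5,6}; col 6 has {4,5}; region has {2,4,5,6} → only 1 remains.
R3C4 = 2: row 3 has {1,4,5}; col 4 has {3,4,5,6}; region has {1,3,4,5,6} → only 2 remains.
R3C6 = 3: row 3 has {1,2,4,5}; col 6 has {1,4,5}; region has {1,2,4,5,6} → only 3 remains.
R4C6 = 2: row 4 has {1,4,5,6}; col 6 has {1,3,4,5}; region has {4,5} → only 2 remains.
R6C4 = 1: row 6 has {4,5}; col 4 has {2,3,4,5,6}; region has {2,4,5} → only 1 remains.
R6C5 = 3: row 6 has {1,4,5}; col 5 has {1,2,4,5,6}; region has {1,2,4,5} → only 3 remains.
R6C6 = 6: row 6 has {1,3,4,5}; col 6 has {1,2,3,4,5}; region has {1,2,3,4,5} → only 6 remains.
R3C1 = 6: row 3 has {1,2,3,4,5}; col 1 has {1,4,5}; region has {1,4,5} → only 6 remains.
R4C1 = 3: row 4 has {1,2,4,5,6}; col 1 has {1,4,5,6}; region has {1,4,5,6} → only 3 remains.

316452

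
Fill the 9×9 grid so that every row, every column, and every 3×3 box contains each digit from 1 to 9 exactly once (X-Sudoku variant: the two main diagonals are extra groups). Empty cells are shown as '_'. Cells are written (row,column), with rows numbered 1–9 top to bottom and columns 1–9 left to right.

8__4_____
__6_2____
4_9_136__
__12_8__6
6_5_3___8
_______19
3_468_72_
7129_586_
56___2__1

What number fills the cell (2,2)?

(2,1) = 1 (sole candidate).
(2,2) = 5: row 2 has {1,2,6}; col 2 has {1,6}; box has {1,4,6,8,9}; main diagonal has {1,2,3,6,7,8,9} → only 5 remains.

5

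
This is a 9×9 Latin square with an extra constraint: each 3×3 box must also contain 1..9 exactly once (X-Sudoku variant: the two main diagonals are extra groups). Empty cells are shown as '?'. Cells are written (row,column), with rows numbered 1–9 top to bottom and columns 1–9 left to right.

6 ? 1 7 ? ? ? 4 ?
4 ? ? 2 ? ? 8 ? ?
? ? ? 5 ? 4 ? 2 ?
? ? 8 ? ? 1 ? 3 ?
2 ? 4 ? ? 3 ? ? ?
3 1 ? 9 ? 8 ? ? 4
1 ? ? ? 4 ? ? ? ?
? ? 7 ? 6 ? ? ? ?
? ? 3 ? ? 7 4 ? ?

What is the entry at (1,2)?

2

(1,6) = 9: row 1 has {1,4,6,7}; col 6 has {1,3,4,7,8}; box has {2,4,5,7} → only 9 remains.
(2,6) = 6: row 2 has {2,4,8}; col 6 has {1,3,4,7,8,9}; box has {2,4,5,7,9} → only 6 remains.
(3,3) = 9: row 3 has {2,4,5}; col 3 has {1,3,4,7,8}; box has {1,4,6}; main diagonal has {6,8} → only 9 remains.
(4,4) = 4: row 4 has {1,3,8}; col 4 has {2,5,7,9}; box has {1,3,8,9}; main diagonal has {6,8,9} → only 4 remains.
(5,4) = 6: row 5 has {2,3,4}; col 4 has {2,4,5,7,9}; box has {1,3,4,8,9} → only 6 remains.
(2,3) = 5: row 2 has {2,4,6,8}; col 3 has {1,3,4,7,8,9}; box has {1,4,6,9} → only 5 remains.
(2,8) = 7: row 2 has {2,4,5,6,8}; col 8 has {2,3,4}; box has {2,4,8}; anti-diagonal has {1,9} → only 7 remains.
(5,5) = 5: row 5 has {2,3,4,6}; col 5 has {4,6}; box has {1,3,4,6,8,9}; main diagonal has {4,6,8,9}; anti-diagonal has {1,7,9} → only 5 remains.
(6,3) = 6: row 6 has {1,3,4,8,9}; col 3 has {1,3,4,5,7,8,9}; box has {1,2,3,4,8} → only 6 remains.
(6,8) = 5: row 6 has {1,3,4,6,8,9}; col 8 has {2,3,4,7}; box has {3,4} → only 5 remains.
(7,3) = 2: row 7 has {1,4}; col 3 has {1,3,4,5,6,7,8,9}; box has {1,3,7}; anti-diagonal has {1,5,7,9} → only 2 remains.
(7,6) = 5: row 7 has {1,2,4}; col 6 has {1,3,4,6,7,8,9}; box has {4,6,7} → only 5 remains.
(8,6) = 2: row 8 has {6,7}; col 6 has {1,3,4,5,6,7,8,9}; box has {4,5,6,7} → only 2 remains.
(8,8) = 1: row 8 has {2,6,7}; col 8 has {2,3,4,5,7}; box has {4}; main diagonal has {4,5,6,8,9} → only 1 remains.
(9,1) = 8: row 9 has {3,4,7}; col 1 has {1,2,3,4,6}; box has {1,2,3,7}; anti-diagonal has {1,2,5,7,9} → only 8 remains.
(9,4) = 1: row 9 has {3,4,7,8}; col 4 has {2,4,5,6,7,9}; box has {2,4,5,6,7} → only 1 remains.
(9,5) = 9: row 9 has {1,3,4,7,8}; col 5 has {4,5,6}; box has {1,2,4,5,6,7} → only 9 remains.
(9,8) = 6: row 9 has {1,3,4,7,8,9}; col 8 has {1,2,3,4,5,7}; box has {1,4} → only 6 remains.
(9,9) = 2: row 9 has {1,3,4,6,7,8,9}; col 9 has {4}; box has {1,4,6}; main diagonal has {1,4,5,6,8,9} → only 2 remains.
(1,9) = 3: row 1 has {1,4,6,7,9}; col 9 has {2,4}; box has {2,4,7,8}; anti-diagonal has {1,2,5,7,8,9} → only 3 remains.
(2,2) = 3: row 2 has {2,4,5,6,7,8}; col 2 has {1}; box has {1,4,5,6,9}; main diagonal has {1,2,4,5,6,8,9} → only 3 remains.
(2,5) = 1: row 2 has {2,3,4,5,6,7,8}; col 5 has {4,5,6,9}; box has {2,4,5,6,7,9} → only 1 remains.
(2,9) = 9: row 2 has {1,2,3,4,5,6,7,8}; col 9 has {2,3,4}; box has {2,3,4,7,8} → only 9 remains.
(3,1) = 7: row 3 has {2,4,5,9}; col 1 has {1,2,3,4,6,8}; box has {1,3,4,5,6,9} → only 7 remains.
(3,2) = 8: row 3 has {2,4,5,7,9}; col 2 has {1,3}; box has {1,3,4,5,6,7,9} → only 8 remains.
(3,5) = 3: row 3 has {2,4,5,7,8,9}; col 5 has {1,4,5,6,9}; box has {1,2,4,5,6,7,9} → only 3 remains.
(3,7) = 6: row 3 has {2,3,4,5,7,8,9}; col 7 has {4,8}; box has {2,3,4,7,8,9}; anti-diagonal has {1,2,3,5,7,8,9} → only 6 remains.
(3,9) = 1: row 3 has {2,3,4,5,6,7,8,9}; col 9 has {2,3,4,9}; box has {2,3,4,6,7,8,9} → only 1 remains.
(7,7) = 7: row 7 has {1,2,4,5}; col 7 has {4,6,8}; box has {1,2,4,6}; main diagonal has {1,2,3,4,5,6,8,9} → only 7 remains.
(7,9) = 8: row 7 has {1,2,4,5,7}; col 9 has {1,2,3,4,9}; box has {1,2,4,6,7} → only 8 remains.
(8,2) = 4: row 8 has {1,2,6,7}; col 2 has {1,3,8}; box has {1,2,3,7,8}; anti-diagonal has {1,2,3,5,6,7,8,9} → only 4 remains.
(8,9) = 5: row 8 has {1,2,4,6,7}; col 9 has {1,2,3,4,8,9}; box has {1,2,4,6,7,8} → only 5 remains.
(9,2) = 5: row 9 has {1,2,3,4,6,7,8,9}; col 2 has {1,3,4,8}; box has {1,2,3,4,7,8} → only 5 remains.
(1,2) = 2: row 1 has {1,3,4,6,7,9}; col 2 has {1,3,4,5,8}; box has {1,3,4,5,6,7,8,9} → only 2 remains.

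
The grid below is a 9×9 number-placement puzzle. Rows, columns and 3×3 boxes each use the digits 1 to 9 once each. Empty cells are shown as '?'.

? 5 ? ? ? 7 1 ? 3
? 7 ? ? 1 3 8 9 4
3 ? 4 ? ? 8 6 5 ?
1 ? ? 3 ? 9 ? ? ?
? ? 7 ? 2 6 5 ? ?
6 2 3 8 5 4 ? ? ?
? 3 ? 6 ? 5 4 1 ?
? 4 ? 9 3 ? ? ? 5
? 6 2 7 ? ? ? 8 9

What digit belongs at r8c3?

1

r1c8 = 2 (sole candidate).
r2c1 = 2 (sole candidate).
r2c3 = 6 (sole candidate).
r2c4 = 5 (sole candidate).
r3c4 = 2 (sole candidate).
r3c5 = 9 (sole candidate).
r3c9 = 7 (sole candidate).
r4c2 = 8 (sole candidate).
r4c3 = 5 (sole candidate).
r4c5 = 7 (sole candidate).
r4c7 = 2 (sole candidate).
r4c9 = 6 (sole candidate).
r5c2 = 9 (sole candidate).
r5c4 = 1 (sole candidate).
r5c9 = 8 (sole candidate).
r6c8 = 7 (sole candidate).
r6c9 = 1 (sole candidate).
r7c5 = 8 (sole candidate).
r7c9 = 2 (sole candidate).
r8c7 = 7 (sole candidate).
r8c8 = 6 (sole candidate).
r9c1 = 5 (sole candidate).
r9c5 = 4 (sole candidate).
r9c6 = 1 (sole candidate).
r9c7 = 3 (sole candidate).
r1c4 = 4 (sole candidate).
r1c5 = 6 (sole candidate).
r3c2 = 1 (sole candidate).
r4c8 = 4 (sole candidate).
r5c1 = 4 (sole candidate).
r5c8 = 3 (sole candidate).
r6c7 = 9 (sole candidate).
r7c3 = 9 (sole candidate).
r8c1 = 8 (sole candidate).
r8c3 = 1: row 8 has {3,4,5,6,7,8,9}; col 3 has {2,3,4,5,6,7,9}; box has {2,3,4,5,6,8,9} → only 1 remains.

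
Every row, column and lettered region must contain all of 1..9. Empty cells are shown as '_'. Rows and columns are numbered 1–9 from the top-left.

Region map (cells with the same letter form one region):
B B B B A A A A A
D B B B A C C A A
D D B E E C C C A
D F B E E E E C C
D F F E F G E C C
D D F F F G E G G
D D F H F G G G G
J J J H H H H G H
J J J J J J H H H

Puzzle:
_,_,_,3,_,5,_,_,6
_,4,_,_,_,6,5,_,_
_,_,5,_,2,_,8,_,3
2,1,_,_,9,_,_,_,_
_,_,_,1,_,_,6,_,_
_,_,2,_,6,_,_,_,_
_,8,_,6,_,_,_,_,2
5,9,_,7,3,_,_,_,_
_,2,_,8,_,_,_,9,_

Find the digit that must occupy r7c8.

5

r1c2 = 7: row 1 has {3,5,6}; col 2 has {1,2,4,8,9}; region has {3,4,5} → only 7 remains.
r3c2 = 6: row 3 has {2,3,5,8}; col 2 has {1,2,4,7,8,9}; region has {2,8} → only 6 remains.
r3c4 = 4: row 3 has {2,3,5,6,8}; col 4 has {1,3,6,7,8}; region has {1,2,6,9} → only 4 remains.
r4c4 = 5: row 4 has {1,2,9}; col 4 has {1,3,4,6,7,8}; region has {1,2,4,6,9} → only 5 remains.
r6c4 = 9: row 6 has {2,6}; col 4 has {1,3,4,5,6,7,8}; region has {1,2,6} → only 9 remains.
r2c4 = 2: row 2 has {4,5,6}; col 4 has {1,3,4,5,6,7,8,9}; region has {3,4,5,7} → only 2 remains.
r2c1 = 3: in row 2, 3 can only go here (every other open cell in that row sees a 3).
r6c2 = 5: row 6 has {2,6,9}; col 2 has {1,2,4,6,7,8,9}; region has {2,3,6,8} → only 5 remains.
r5c2 = 3: row 5 has {1,6}; col 2 has {1,2,4,5,6,7,8,9}; region has {1,2,6,9} → only 3 remains.
r4c3 = 6: in row 4, 6 can only go here (every other open cell in that row sees a 6).
r4c6 = 8: in row 4, 8 can only go here (every other open cell in that row sees an 8).
r5c8 = 2: in row 5, 2 can only go here (every other open cell in that row sees a 2).
r5c5 = 5: in row 5, 5 can only go here (every other open cell in that row sees a 5).
r1c7 = 2: in row 1, 2 can only go here (every other open cell in that row sees a 2).
r5c3 = 8: in row 5, 8 can only go here (every other open cell in that row sees an 8).
r7c8 = 5: in row 7, 5 can only go here (every other open cell in that row sees a 5).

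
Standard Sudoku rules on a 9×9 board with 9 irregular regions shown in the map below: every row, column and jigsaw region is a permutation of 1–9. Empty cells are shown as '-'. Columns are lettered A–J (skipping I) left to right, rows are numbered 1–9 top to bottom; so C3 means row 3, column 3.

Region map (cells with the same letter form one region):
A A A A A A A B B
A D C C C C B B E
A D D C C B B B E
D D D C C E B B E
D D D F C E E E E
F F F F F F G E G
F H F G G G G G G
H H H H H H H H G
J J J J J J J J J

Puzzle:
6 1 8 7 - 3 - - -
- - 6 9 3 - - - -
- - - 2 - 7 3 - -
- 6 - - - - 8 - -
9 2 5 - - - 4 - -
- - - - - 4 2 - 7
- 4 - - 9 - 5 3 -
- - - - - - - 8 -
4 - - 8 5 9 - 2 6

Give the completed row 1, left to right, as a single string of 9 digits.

618743952

G1 = 9: row 1 has {1,3,6,7,8}; col 7 has {2,3,4,5,8}; region has {1,3,6,7,8} → only 9 remains.
G2 = 1 (sole candidate).
A3 = 5 (sole candidate).
B3 = 8 (sole candidate).
G9 = 7 (sole candidate).
A2 = 2 (sole candidate).
B2 = 7 (sole candidate).
G8 = 6 (sole candidate).
B9 = 3 (sole candidate).
C9 = 1 (sole candidate).
E1 = 4: row 1 has {1,3,6,7,8,9}; col 5 has {3,5,9}; region has {1,2,3,5,6,7,8,9} → only 4 remains.
H1 = 5: row 1 has {1,3,4,6,7,8,9}; col 8 has {2,3,8}; region has {1,3,7,8} → only 5 remains.
J1 = 2: row 1 has {1,3,4,5,6,7,8,9}; col 9 has {6,7}; region has {1,3,5,7,8} → only 2 remains.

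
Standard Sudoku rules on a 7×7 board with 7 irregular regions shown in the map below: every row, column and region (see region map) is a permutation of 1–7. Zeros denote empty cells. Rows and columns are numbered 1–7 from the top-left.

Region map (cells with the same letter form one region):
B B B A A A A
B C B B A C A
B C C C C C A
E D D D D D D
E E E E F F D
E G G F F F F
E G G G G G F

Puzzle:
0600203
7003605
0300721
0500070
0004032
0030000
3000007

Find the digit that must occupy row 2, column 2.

row 1, column 4 = 7: row 1 has {2,3,6}; col 4 has {3,4}; region has {1,2,3,5,6} → only 7 remains.
row 1, column 6 = 4: row 1 has {2,3,6,7}; col 6 has {2,3,7}; region has {1,2,3,5,6,7} → only 4 remains.
row 2, column 6 = 1: row 2 has {3,5,6,7}; col 6 has {2,3,4,7}; region has {2,3,7} → only 1 remains.
row 2, column 2 = 4: row 2 has {1,3,5,6,7}; col 2 has {3,5,6}; region has {1,2,3,7} → only 4 remains.

4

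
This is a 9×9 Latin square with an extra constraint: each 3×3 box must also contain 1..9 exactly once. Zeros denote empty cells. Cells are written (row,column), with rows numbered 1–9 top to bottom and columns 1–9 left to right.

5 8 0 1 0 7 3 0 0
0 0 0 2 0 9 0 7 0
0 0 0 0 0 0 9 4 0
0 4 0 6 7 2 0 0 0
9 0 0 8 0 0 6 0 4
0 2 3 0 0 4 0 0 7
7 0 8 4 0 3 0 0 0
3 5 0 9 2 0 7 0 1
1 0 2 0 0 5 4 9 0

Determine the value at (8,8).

8

(4,1) = 8 (sole candidate).
(5,6) = 1 (sole candidate).
(6,1) = 6 (sole candidate).
(6,4) = 5 (sole candidate).
(6,5) = 9 (sole candidate).
(9,2) = 6 (sole candidate).
(9,4) = 7 (sole candidate).
(9,5) = 8 (sole candidate).
(9,9) = 3 (sole candidate).
(2,1) = 4 (sole candidate).
(3,1) = 2 (sole candidate).
(3,4) = 3 (sole candidate).
(5,2) = 7 (sole candidate).
(5,3) = 5 (sole candidate).
(5,5) = 3 (sole candidate).
(5,8) = 2 (sole candidate).
(7,2) = 9 (sole candidate).
(8,3) = 4 (sole candidate).
(8,6) = 6 (sole candidate).
(8,8) = 8: row 8 has {1,2,3,4,5,6,7,9}; col 8 has {2,4,7,9}; box has {1,3,4,7,9} → only 8 remains.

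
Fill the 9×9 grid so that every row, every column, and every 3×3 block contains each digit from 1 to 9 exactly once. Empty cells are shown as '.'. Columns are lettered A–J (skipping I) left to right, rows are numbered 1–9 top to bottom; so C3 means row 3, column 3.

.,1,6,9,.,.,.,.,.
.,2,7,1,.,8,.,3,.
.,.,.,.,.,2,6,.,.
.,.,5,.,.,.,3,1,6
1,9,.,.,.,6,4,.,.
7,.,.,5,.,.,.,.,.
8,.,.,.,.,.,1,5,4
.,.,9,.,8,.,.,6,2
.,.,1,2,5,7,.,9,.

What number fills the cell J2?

9

G8 = 7: row 8 has {2,6,8,9}; col 7 has {1,3,4,6}; box has {1,2,4,5,6,9} → only 7 remains.
G9 = 8: row 9 has {1,2,5,7,9}; col 7 has {1,3,4,6,7}; box has {1,2,4,5,6,7,9} → only 8 remains.
J9 = 3: row 9 has {1,2,5,7,8,9}; col 9 has {2,4,6}; box has {1,2,4,5,6,7,8,9} → only 3 remains.
E2 = 6: in row 2, 6 can only go here (every other open cell in that row sees a 6).
A2 = 4: in row 2, 4 can only go here (every other open cell in that row sees a 4).
A4 = 2: row 4 has {1,3,5,6}; col 1 has {1,4,7,8}; box has {1,5,7,9} → only 2 remains.
A9 = 6: row 9 has {1,2,3,5,7,8,9}; col 1 has {1,2,4,7,8}; box has {1,8,9} → only 6 remains.
B9 = 4: row 9 has {1,2,3,5,6,7,8,9}; col 2 has {1,2,9}; box has {1,6,8,9} → only 4 remains.
B4 = 8: row 4 has {1,2,3,5,6}; col 2 has {1,2,4,9}; box has {1,2,5,7,9} → only 8 remains.
C5 = 3: row 5 has {1,4,6,9}; col 3 has {1,5,6,7,9}; box has {1,2,5,7,8,9} → only 3 remains.
B6 = 6: row 6 has {5,7}; col 2 has {1,2,4,8,9}; box has {1,2,3,5,7,8,9} → only 6 remains.
C6 = 4: row 6 has {5,6,7}; col 3 has {1,3,5,6,7,9}; box has {1,2,3,5,6,7,8,9} → only 4 remains.
C7 = 2: row 7 has {1,4,5,8}; col 3 has {1,3,4,5,6,7,9}; box has {1,4,6,8,9} → only 2 remains.
C3 = 8: row 3 has {2,6}; col 3 has {1,2,3,4,5,6,7,9}; box has {1,2,4,6,7} → only 8 remains.
J3 = 1: in row 3, 1 can only go here (every other open cell in that row sees a 1).
A3 = 9: in row 3, 9 can only go here (every other open cell in that row sees a 9).
B3 = 5: in row 3, 5 can only go here (every other open cell in that row sees a 5).
A1 = 3: row 1 has {1,6,9}; col 1 has {1,2,4,6,7,8,9}; box has {1,2,4,5,6,7,8,9} → only 3 remains.
A8 = 5: row 8 has {2,6,7,8,9}; col 1 has {1,2,3,4,6,7,8,9}; box has {1,2,4,6,8,9} → only 5 remains.
B8 = 3: row 8 has {2,5,6,7,8,9}; col 2 has {1,2,4,5,6,8,9}; box has {1,2,4,5,6,8,9} → only 3 remains.
D8 = 4: row 8 has {2,3,5,6,7,8,9}; col 4 has {1,2,5,9}; box has {2,5,7,8} → only 4 remains.
F8 = 1: row 8 has {2,3,4,5,6,7,8,9}; col 6 has {2,6,7,8}; box has {2,4,5,7,8} → only 1 remains.
D4 = 7: row 4 has {1,2,3,5,6,8}; col 4 has {1,2,4,5,9}; box has {5,6} → only 7 remains.
D5 = 8: row 5 has {1,3,4,6,9}; col 4 has {1,2,4,5,7,9}; box has {5,6,7} → only 8 remains.
E5 = 2: row 5 has {1,3,4,6,8,9}; col 5 has {5,6,8}; box has {5,6,7,8} → only 2 remains.
H5 = 7: row 5 has {1,2,3,4,6,8,9}; col 8 has {1,3,5,6,9}; box has {1,3,4,6} → only 7 remains.
J5 = 5: row 5 has {1,2,3,4,6,7,8,9}; col 9 has {1,2,3,4,6}; box has {1,3,4,6,7} → only 5 remains.
B7 = 7: row 7 has {1,2,4,5,8}; col 2 has {1,2,3,4,5,6,8,9}; box has {1,2,3,4,5,6,8,9} → only 7 remains.
J2 = 9: row 2 has {1,2,3,4,6,7,8}; col 9 has {1,2,3,4,5,6}; box has {1,3,6} → only 9 remains.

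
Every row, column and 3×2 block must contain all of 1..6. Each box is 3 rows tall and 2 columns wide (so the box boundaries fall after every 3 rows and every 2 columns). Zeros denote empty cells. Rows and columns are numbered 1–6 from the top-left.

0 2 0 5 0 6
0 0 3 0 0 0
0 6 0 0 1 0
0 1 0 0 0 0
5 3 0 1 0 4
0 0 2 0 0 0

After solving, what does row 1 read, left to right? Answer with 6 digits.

421536

row 3, column 3 = 4 (sole candidate).
row 3, column 4 = 2 (sole candidate).
row 5, column 3 = 6 (sole candidate).
row 5, column 5 = 2 (sole candidate).
row 6, column 2 = 4 (sole candidate).
row 6, column 4 = 3 (sole candidate).
row 1, column 3 = 1: row 1 has {2,5,6}; col 3 has {2,3,4,6}; box has {2,3,4,5} → only 1 remains.
row 2, column 2 = 5 (sole candidate).
row 2, column 4 = 6 (sole candidate).
row 2, column 5 = 4 (sole candidate).
row 2, column 6 = 2 (sole candidate).
row 3, column 1 = 3 (sole candidate).
row 3, column 6 = 5 (sole candidate).
row 4, column 3 = 5 (sole candidate).
row 4, column 4 = 4 (sole candidate).
row 4, column 6 = 3 (sole candidate).
row 6, column 1 = 6 (sole candidate).
row 6, column 5 = 5 (sole candidate).
row 6, column 6 = 1 (sole candidate).
row 1, column 1 = 4: row 1 has {1,2,5,6}; col 1 has {3,5,6}; box has {2,3,5,6} → only 4 remains.
row 1, column 5 = 3: row 1 has {1,2,4,5,6}; col 5 has {1,2,4,5}; box has {1,2,4,5,6} → only 3 remains.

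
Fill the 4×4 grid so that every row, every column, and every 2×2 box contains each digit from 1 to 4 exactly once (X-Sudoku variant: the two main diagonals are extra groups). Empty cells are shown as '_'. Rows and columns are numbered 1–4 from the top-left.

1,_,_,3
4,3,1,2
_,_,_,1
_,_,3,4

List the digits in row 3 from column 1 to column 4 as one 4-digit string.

3421

R1C2 = 2 (sole candidate).
R1C3 = 4 (sole candidate).
R3C2 = 4: row 3 has {1}; col 2 has {2,3}; box has {}; anti-diagonal has {1,3} → only 4 remains.
R3C3 = 2: row 3 has {1,4}; col 3 has {1,3,4}; box has {1,3,4}; main diagonal has {1,3,4} → only 2 remains.
R4C1 = 2 (sole candidate).
R4C2 = 1 (sole candidate).
R3C1 = 3: row 3 has {1,2,4}; col 1 has {1,2,4}; box has {1,2,4} → only 3 remains.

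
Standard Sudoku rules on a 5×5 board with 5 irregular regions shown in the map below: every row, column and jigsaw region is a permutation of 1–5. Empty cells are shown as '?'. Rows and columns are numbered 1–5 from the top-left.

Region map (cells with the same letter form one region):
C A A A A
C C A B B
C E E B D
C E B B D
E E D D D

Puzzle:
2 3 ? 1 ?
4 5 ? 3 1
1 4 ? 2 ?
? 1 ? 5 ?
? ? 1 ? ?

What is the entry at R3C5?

R2C3 = 2 (sole candidate).
R4C1 = 3 (sole candidate).
R4C3 = 4 (sole candidate).
R4C5 = 2 (sole candidate).
R5C1 = 5 (sole candidate).
R5C2 = 2 (sole candidate).
R5C4 = 4 (sole candidate).
R5C5 = 3 (sole candidate).
R1C3 = 5 (sole candidate).
R1C5 = 4 (sole candidate).
R3C3 = 3 (sole candidate).
R3C5 = 5: row 3 has {1,2,3,4}; col 5 has {1,2,3,4}; region has {1,2,3,4} → only 5 remains.

5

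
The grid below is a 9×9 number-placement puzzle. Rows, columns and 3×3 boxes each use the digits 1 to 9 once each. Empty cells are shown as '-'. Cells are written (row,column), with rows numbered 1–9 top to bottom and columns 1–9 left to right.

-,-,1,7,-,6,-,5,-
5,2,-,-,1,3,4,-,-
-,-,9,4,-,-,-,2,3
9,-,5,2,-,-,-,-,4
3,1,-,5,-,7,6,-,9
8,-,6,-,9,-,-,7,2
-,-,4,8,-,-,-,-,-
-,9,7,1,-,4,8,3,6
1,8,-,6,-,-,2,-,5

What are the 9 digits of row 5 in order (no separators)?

(1,1) = 4 (sole candidate).
(1,2) = 3 (sole candidate).
(1,7) = 9 (sole candidate).
(1,9) = 8 (sole candidate).
(2,3) = 8 (sole candidate).
(2,4) = 9 (sole candidate).
(2,8) = 6 (sole candidate).
(2,9) = 7 (sole candidate).
(3,7) = 1 (sole candidate).
(4,2) = 7 (sole candidate).
(4,7) = 3 (sole candidate).
(5,3) = 2: row 5 has {1,3,5,6,7,9}; col 3 has {1,4,5,6,7,8,9}; box has {1,3,5,6,7,8,9} → only 2 remains.
(5,8) = 8: row 5 has {1,2,3,5,6,7,9}; col 8 has {2,3,5,6,7}; box has {2,3,4,6,7,9} → only 8 remains.
(6,2) = 4 (sole candidate).
(6,4) = 3 (sole candidate).
(6,6) = 1 (sole candidate).
(6,7) = 5 (sole candidate).
(7,7) = 7 (sole candidate).
(7,9) = 1 (sole candidate).
(8,1) = 2 (sole candidate).
(8,5) = 5 (sole candidate).
(9,3) = 3 (sole candidate).
(9,5) = 7 (sole candidate).
(9,6) = 9 (sole candidate).
(9,8) = 4 (sole candidate).
(1,5) = 2 (sole candidate).
(3,2) = 6 (sole candidate).
(3,5) = 8 (sole candidate).
(3,6) = 5 (sole candidate).
(4,5) = 6 (sole candidate).
(4,6) = 8 (sole candidate).
(4,8) = 1 (sole candidate).
(5,5) = 4: row 5 has {1,2,3,5,6,7,8,9}; col 5 has {1,2,5,6,7,8,9}; box has {1,2,3,5,6,7,8,9} → only 4 remains.

312547689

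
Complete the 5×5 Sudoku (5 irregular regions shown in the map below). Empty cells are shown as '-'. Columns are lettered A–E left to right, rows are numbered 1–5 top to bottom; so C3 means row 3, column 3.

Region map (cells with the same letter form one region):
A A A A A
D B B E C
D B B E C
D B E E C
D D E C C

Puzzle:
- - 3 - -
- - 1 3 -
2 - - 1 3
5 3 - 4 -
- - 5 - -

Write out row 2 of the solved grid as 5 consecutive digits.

42135

A2 = 4: row 2 has {1,3}; col 1 has {2,5}; region has {2,5} → only 4 remains.
C3 = 4 (sole candidate).
C4 = 2 (sole candidate).
E4 = 1 (sole candidate).
B5 = 1 (sole candidate).
D5 = 2 (sole candidate).
E5 = 4 (sole candidate).
A1 = 1 (sole candidate).
D1 = 5 (sole candidate).
E1 = 2 (sole candidate).
E2 = 5: row 2 has {1,3,4}; col 5 has {1,2,3,4}; region has {1,2,3,4} → only 5 remains.
B3 = 5 (sole candidate).
A5 = 3 (sole candidate).
B1 = 4 (sole candidate).
B2 = 2: row 2 has {1,3,4,5}; col 2 has {1,3,4,5}; region has {1,3,4,5} → only 2 remains.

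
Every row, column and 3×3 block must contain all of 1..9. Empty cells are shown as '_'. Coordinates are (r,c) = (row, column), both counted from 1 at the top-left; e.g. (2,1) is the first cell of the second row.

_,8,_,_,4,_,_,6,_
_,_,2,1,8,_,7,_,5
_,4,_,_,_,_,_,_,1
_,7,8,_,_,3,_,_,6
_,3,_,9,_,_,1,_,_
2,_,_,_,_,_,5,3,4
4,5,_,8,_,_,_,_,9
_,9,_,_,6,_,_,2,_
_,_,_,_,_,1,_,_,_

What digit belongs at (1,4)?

(2,2) = 6: row 2 has {1,2,5,7,8}; col 2 has {3,4,5,7,8,9}; box has {2,4,8} → only 6 remains.
(2,6) = 9: row 2 has {1,2,5,6,7,8}; col 6 has {1,3}; box has {1,4,8} → only 9 remains.
(2,8) = 4: row 2 has {1,2,5,6,7,8,9}; col 8 has {2,3,6}; box has {1,5,6,7} → only 4 remains.
(4,8) = 9: row 4 has {3,6,7,8}; col 8 has {2,3,4,6}; box has {1,3,4,5,6} → only 9 remains.
(6,2) = 1: row 6 has {2,3,4,5}; col 2 has {3,4,5,6,7,8,9}; box has {2,3,7,8} → only 1 remains.
(6,5) = 7: row 6 has {1,2,3,4,5}; col 5 has {4,6,8}; box has {3,9} → only 7 remains.
(9,2) = 2: row 9 has {1}; col 2 has {1,3,4,5,6,7,8,9}; box has {4,5,9} → only 2 remains.
(2,1) = 3: row 2 has {1,2,4,5,6,7,8,9}; col 1 has {2,4}; box has {2,4,6,8} → only 3 remains.
(3,8) = 8: row 3 has {1,4}; col 8 has {2,3,4,6,9}; box has {1,4,5,6,7} → only 8 remains.
(4,1) = 5: row 4 has {3,6,7,8,9}; col 1 has {2,3,4}; box has {1,2,3,7,8} → only 5 remains.
(4,7) = 2: row 4 has {3,5,6,7,8,9}; col 7 has {1,5,7}; box has {1,3,4,5,6,9} → only 2 remains.
(5,1) = 6: row 5 has {1,3,9}; col 1 has {2,3,4,5}; box has {1,2,3,5,7,8} → only 6 remains.
(5,3) = 4: row 5 has {1,3,6,9}; col 3 has {2,8}; box has {1,2,3,5,6,7,8} → only 4 remains.
(5,8) = 7: row 5 has {1,3,4,6,9}; col 8 has {2,3,4,6,8,9}; box has {1,2,3,4,5,6,9} → only 7 remains.
(5,9) = 8: row 5 has {1,3,4,6,7,9}; col 9 has {1,4,5,6,9}; box has {1,2,3,4,5,6,7,9} → only 8 remains.
(6,3) = 9: row 6 has {1,2,3,4,5,7}; col 3 has {2,4,8}; box has {1,2,3,4,5,6,7,8} → only 9 remains.
(6,4) = 6: row 6 has {1,2,3,4,5,7,9}; col 4 has {1,8,9}; box has {3,7,9} → only 6 remains.
(6,6) = 8: row 6 has {1,2,3,4,5,6,7,9}; col 6 has {1,3,9}; box has {3,6,7,9} → only 8 remains.
(7,8) = 1: row 7 has {4,5,8,9}; col 8 has {2,3,4,6,7,8,9}; box has {2,9} → only 1 remains.
(9,8) = 5: row 9 has {1,2}; col 8 has {1,2,3,4,6,7,8,9}; box has {1,2,9} → only 5 remains.
(4,4) = 4: row 4 has {2,3,5,6,7,8,9}; col 4 has {1,6,8,9}; box has {3,6,7,8,9} → only 4 remains.
(4,5) = 1: row 4 has {2,3,4,5,6,7,8,9}; col 5 has {4,6,7,8}; box has {3,4,6,7,8,9} → only 1 remains.
(3,6) = 6: in row 3, 6 can only go here (every other open cell in that row sees a 6).
(9,7) = 4: in row 9, 4 can only go here (every other open cell in that row sees a 4).
(9,5) = 9: in row 9, 9 can only go here (every other open cell in that row sees a 9).
(8,6) = 4: in row 8, 4 can only go here (every other open cell in that row sees a 4).
(8,4) = 5: in row 8, 5 can only go here (every other open cell in that row sees a 5).
(9,1) = 8: in row 9, 8 can only go here (every other open cell in that row sees an 8).
(9,3) = 6: in row 9, 6 can only go here (every other open cell in that row sees a 6).
(7,7) = 6: in row 7, 6 can only go here (every other open cell in that row sees a 6).
(8,7) = 8: in row 8, 8 can only go here (every other open cell in that row sees an 8).
(1,9) = 2: in column 9, 2 can only go here (every other open cell in that column sees a 2).
(3,4) = 2: in column 4, 2 can only go here (every other open cell in that column sees a 2).
Singles propagation stalls before the target is settled. Branch on (3,3) (candidates {5,7}).
  Try (3,3) = 7: this forces (3,1)=9, (3,7)=3, (7,3)=3; then column 5 has no cell left for 3 — contradiction.
So (3,3) = 5.
(3,5) = 3 (sole candidate).
(3,7) = 9 (sole candidate).
(7,5) = 2 (sole candidate).
(7,6) = 7 (sole candidate).
(9,4) = 3 (sole candidate).
(9,9) = 7 (sole candidate).
(1,4) = 7: row 1 has {2,4,6,8}; col 4 has {1,2,3,4,5,6,8,9}; box has {1,2,3,4,6,8,9} → only 7 remains.

7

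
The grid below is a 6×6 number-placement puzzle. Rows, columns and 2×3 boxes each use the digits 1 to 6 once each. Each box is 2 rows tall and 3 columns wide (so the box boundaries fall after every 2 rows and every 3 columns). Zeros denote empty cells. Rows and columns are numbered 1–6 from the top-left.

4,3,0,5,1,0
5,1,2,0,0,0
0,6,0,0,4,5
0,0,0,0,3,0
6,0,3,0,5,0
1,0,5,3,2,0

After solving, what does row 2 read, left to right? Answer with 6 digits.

512463

row 1, column 3 = 6 (sole candidate).
row 1, column 6 = 2 (sole candidate).
row 2, column 5 = 6: row 2 has {1,2,5}; col 5 has {1,2,3,4,5}; box has {1,2,5} → only 6 remains.
row 3, column 3 = 1 (sole candidate).
row 3, column 4 = 2 (sole candidate).
row 4, column 1 = 2 (sole candidate).
row 4, column 3 = 4 (sole candidate).
row 6, column 2 = 4 (sole candidate).
row 6, column 6 = 6 (sole candidate).
row 2, column 4 = 4: row 2 has {1,2,5,6}; col 4 has {2,3,5}; box has {1,2,5,6} → only 4 remains.
row 2, column 6 = 3: row 2 has {1,2,4,5,6}; col 6 has {2,5,6}; box has {1,2,4,5,6} → only 3 remains.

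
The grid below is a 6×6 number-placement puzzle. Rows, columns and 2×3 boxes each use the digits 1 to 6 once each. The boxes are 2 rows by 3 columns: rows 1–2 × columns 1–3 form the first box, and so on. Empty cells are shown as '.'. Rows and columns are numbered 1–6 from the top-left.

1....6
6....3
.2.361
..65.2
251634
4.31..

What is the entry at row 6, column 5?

2

row 2, column 2 = 4: row 2 has {3,6}; col 2 has {2,5}; box has {1,6} → only 4 remains.
row 2, column 4 = 2: row 2 has {3,4,6}; col 4 has {1,3,5,6}; box has {3,6} → only 2 remains.
row 3, column 1 = 5: row 3 has {1,2,3,6}; col 1 has {1,2,4,6}; box has {2,6} → only 5 remains.
row 3, column 3 = 4: row 3 has {1,2,3,5,6}; col 3 has {1,3,6}; box has {2,5,6} → only 4 remains.
row 4, column 1 = 3: row 4 has {2,5,6}; col 1 has {1,2,4,5,6}; box has {2,4,5,6} → only 3 remains.
row 4, column 2 = 1: row 4 has {2,3,5,6}; col 2 has {2,4,5}; box has {2,3,4,5,6} → only 1 remains.
row 4, column 5 = 4: row 4 has {1,2,3,5,6}; col 5 has {3,6}; box has {1,2,3,5,6} → only 4 remains.
row 6, column 2 = 6: row 6 has {1,3,4}; col 2 has {1,2,4,5}; box has {1,2,3,4,5} → only 6 remains.
row 6, column 6 = 5: row 6 has {1,3,4,6}; col 6 has {1,2,3,4,6}; box has {1,3,4,6} → only 5 remains.
row 1, column 2 = 3: row 1 has {1,6}; col 2 has {1,2,4,5,6}; box has {1,4,6} → only 3 remains.
row 1, column 4 = 4: row 1 has {1,3,6}; col 4 has {1,2,3,5,6}; box has {2,3,6} → only 4 remains.
row 1, column 5 = 5: row 1 has {1,3,4,6}; col 5 has {3,4,6}; box has {2,3,4,6} → only 5 remains.
row 2, column 3 = 5: row 2 has {2,3,4,6}; col 3 has {1,3,4,6}; box has {1,3,4,6} → only 5 remains.
row 2, column 5 = 1: row 2 has {2,3,4,5,6}; col 5 has {3,4,5,6}; box has {2,3,4,5,6} → only 1 remains.
row 6, column 5 = 2: row 6 has {1,3,4,5,6}; col 5 has {1,3,4,5,6}; box has {1,3,4,5,6} → only 2 remains.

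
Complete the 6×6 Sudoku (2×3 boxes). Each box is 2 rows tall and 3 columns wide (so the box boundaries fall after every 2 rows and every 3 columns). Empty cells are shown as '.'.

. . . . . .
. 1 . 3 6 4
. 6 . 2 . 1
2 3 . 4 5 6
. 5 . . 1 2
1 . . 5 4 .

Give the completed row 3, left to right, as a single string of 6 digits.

465231

r1c4 = 1 (sole candidate).
r1c5 = 2 (sole candidate).
r1c6 = 5 (sole candidate).
r2c1 = 5 (sole candidate).
r2c3 = 2 (sole candidate).
r3c1 = 4: row 3 has {1,2,6}; col 1 has {1,2,5}; box has {2,3,6} → only 4 remains.
r3c3 = 5: row 3 has {1,2,4,6}; col 3 has {2}; box has {2,3,4,6} → only 5 remains.
r3c5 = 3: row 3 has {1,2,4,5,6}; col 5 has {1,2,4,5,6}; box has {1,2,4,5,6} → only 3 remains.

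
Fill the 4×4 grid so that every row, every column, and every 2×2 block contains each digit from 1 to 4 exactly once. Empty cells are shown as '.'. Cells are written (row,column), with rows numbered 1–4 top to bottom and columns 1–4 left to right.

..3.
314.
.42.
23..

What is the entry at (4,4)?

(1,1) = 4 (sole candidate).
(1,2) = 2 (sole candidate).
(1,4) = 1 (sole candidate).
(2,4) = 2 (sole candidate).
(3,1) = 1 (sole candidate).
(3,4) = 3 (sole candidate).
(4,3) = 1 (sole candidate).
(4,4) = 4: row 4 has {1,2,3}; col 4 has {1,2,3}; box has {1,2,3} → only 4 remains.

4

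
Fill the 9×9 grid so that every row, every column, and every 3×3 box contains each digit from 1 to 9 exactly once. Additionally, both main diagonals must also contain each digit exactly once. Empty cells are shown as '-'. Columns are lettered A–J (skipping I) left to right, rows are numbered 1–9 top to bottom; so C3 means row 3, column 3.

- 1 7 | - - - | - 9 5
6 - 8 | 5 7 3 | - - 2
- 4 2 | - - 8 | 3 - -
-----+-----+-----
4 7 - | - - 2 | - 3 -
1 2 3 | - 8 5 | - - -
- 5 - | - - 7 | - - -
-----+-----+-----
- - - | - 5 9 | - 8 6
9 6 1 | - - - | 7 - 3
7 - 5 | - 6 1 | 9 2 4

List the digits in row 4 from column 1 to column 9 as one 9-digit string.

479612538

A1 = 3: row 1 has {1,5,7,9}; col 1 has {1,4,6,7,9}; box has {1,2,4,6,7,8}; main diagonal has {2,4,7,8} → only 3 remains.
B2 = 9: row 2 has {2,3,5,6,7,8}; col 2 has {1,2,4,5,6,7}; box has {1,2,3,4,6,7,8}; main diagonal has {2,3,4,7,8} → only 9 remains.
A3 = 5: row 3 has {2,3,4,8}; col 1 has {1,3,4,6,7,9}; box has {1,2,3,4,6,7,8,9} → only 5 remains.
A6 = 8: row 6 has {5,7}; col 1 has {1,3,4,5,6,7,9}; box has {1,2,3,4,5,7} → only 8 remains.
A7 = 2: row 7 has {5,6,8,9}; col 1 has {1,3,4,5,6,7,8,9}; box has {1,5,6,7,9} → only 2 remains.
B7 = 3: row 7 has {2,5,6,8,9}; col 2 has {1,2,4,5,6,7,9}; box has {1,2,5,6,7,9} → only 3 remains.
C7 = 4: row 7 has {2,3,5,6,8,9}; col 3 has {1,2,3,5,7,8}; box has {1,2,3,5,6,7,9}; anti-diagonal has {2,3,5,6,7,8} → only 4 remains.
D7 = 7: row 7 has {2,3,4,5,6,8,9}; col 4 has {5}; box has {1,5,6,9} → only 7 remains.
G7 = 1: row 7 has {2,3,4,5,6,7,8,9}; col 7 has {3,7,9}; box has {2,3,4,6,7,8,9}; main diagonal has {2,3,4,7,8,9} → only 1 remains.
F8 = 4: row 8 has {1,3,6,7,9}; col 6 has {1,2,3,5,7,8,9}; box has {1,5,6,7,9} → only 4 remains.
H8 = 5: row 8 has {1,3,4,6,7,9}; col 8 has {2,3,8,9}; box has {1,2,3,4,6,7,8,9}; main diagonal has {1,2,3,4,7,8,9} → only 5 remains.
B9 = 8: row 9 has {1,2,4,5,6,7,9}; col 2 has {1,2,3,4,5,6,7,9}; box has {1,2,3,4,5,6,7,9} → only 8 remains.
D9 = 3: row 9 has {1,2,4,5,6,7,8,9}; col 4 has {5,7}; box has {1,4,5,6,7,9} → only 3 remains.
F1 = 6: row 1 has {1,3,5,7,9}; col 6 has {1,2,3,4,5,7,8,9}; box has {3,5,7,8} → only 6 remains.
G2 = 4: row 2 has {2,3,5,6,7,8,9}; col 7 has {1,3,7,9}; box has {2,3,5,9} → only 4 remains.
H2 = 1: row 2 has {2,3,4,5,6,7,8,9}; col 8 has {2,3,5,8,9}; box has {2,3,4,5,9}; anti-diagonal has {2,3,4,5,6,7,8} → only 1 remains.
J3 = 7: row 3 has {2,3,4,5,8}; col 9 has {2,3,4,5,6}; box has {1,2,3,4,5,9} → only 7 remains.
D4 = 6: row 4 has {2,3,4,7}; col 4 has {3,5,7}; box has {2,5,7,8}; main diagonal has {1,2,3,4,5,7,8,9} → only 6 remains.
G5 = 6: row 5 has {1,2,3,5,8}; col 7 has {1,3,4,7,9}; box has {3} → only 6 remains.
J5 = 9: row 5 has {1,2,3,5,6,8}; col 9 has {2,3,4,5,6,7}; box has {3,6} → only 9 remains.
D6 = 9: row 6 has {5,7,8}; col 4 has {3,5,6,7}; box has {2,5,6,7,8}; anti-diagonal has {1,2,3,4,5,6,7,8} → only 9 remains.
G6 = 2: row 6 has {5,7,8,9}; col 7 has {1,3,4,6,7,9}; box has {3,6,9} → only 2 remains.
H6 = 4: row 6 has {2,5,7,8,9}; col 8 has {1,2,3,5,8,9}; box has {2,3,6,9} → only 4 remains.
J6 = 1: row 6 has {2,4,5,7,8,9}; col 9 has {2,3,4,5,6,7,9}; box has {2,3,4,6,9} → only 1 remains.
E8 = 2: row 8 has {1,3,4,5,6,7,9}; col 5 has {5,6,7,8}; box has {1,3,4,5,6,7,9} → only 2 remains.
E1 = 4: row 1 has {1,3,5,6,7,9}; col 5 has {2,5,6,7,8}; box has {3,5,6,7,8} → only 4 remains.
G1 = 8: row 1 has {1,3,4,5,6,7,9}; col 7 has {1,2,3,4,6,7,9}; box has {1,2,3,4,5,7,9} → only 8 remains.
D3 = 1: row 3 has {2,3,4,5,7,8}; col 4 has {3,5,6,7,9}; box has {3,4,5,6,7,8} → only 1 remains.
E3 = 9: row 3 has {1,2,3,4,5,7,8}; col 5 has {2,4,5,6,7,8}; box has {1,3,4,5,6,7,8} → only 9 remains.
H3 = 6: row 3 has {1,2,3,4,5,7,8,9}; col 8 has {1,2,3,4,5,8,9}; box has {1,2,3,4,5,7,8,9} → only 6 remains.
C4 = 9: row 4 has {2,3,4,6,7}; col 3 has {1,2,3,4,5,7,8}; box has {1,2,3,4,5,7,8} → only 9 remains.
E4 = 1: row 4 has {2,3,4,6,7,9}; col 5 has {2,4,5,6,7,8,9}; box has {2,5,6,7,8,9} → only 1 remains.
G4 = 5: row 4 has {1,2,3,4,6,7,9}; col 7 has {1,2,3,4,6,7,8,9}; box has {1,2,3,4,6,9} → only 5 remains.
J4 = 8: row 4 has {1,2,3,4,5,6,7,9}; col 9 has {1,2,3,4,5,6,7,9}; box has {1,2,3,4,5,6,9} → only 8 remains.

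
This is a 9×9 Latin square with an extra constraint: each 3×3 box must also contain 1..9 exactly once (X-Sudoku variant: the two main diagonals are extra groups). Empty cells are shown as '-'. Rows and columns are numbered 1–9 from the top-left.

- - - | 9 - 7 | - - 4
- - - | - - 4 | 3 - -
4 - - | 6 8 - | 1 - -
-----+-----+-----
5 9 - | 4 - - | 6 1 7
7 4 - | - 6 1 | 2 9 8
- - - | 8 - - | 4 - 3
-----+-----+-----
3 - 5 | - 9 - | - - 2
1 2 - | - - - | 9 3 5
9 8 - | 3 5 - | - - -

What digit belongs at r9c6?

2

r2c8 = 7 (sole candidate).
r3c9 = 9 (sole candidate).
r4c6 = 3 (sole candidate).
r5c3 = 3 (sole candidate).
r5c4 = 5 (sole candidate).
r6c8 = 5 (sole candidate).
r8c4 = 7 (sole candidate).
r8c5 = 4 (sole candidate).
r9c7 = 7 (sole candidate).
r9c9 = 1 (sole candidate).
r2c2 = 5 (sole candidate).
r2c9 = 6 (sole candidate).
r3c8 = 2 (sole candidate).
r4c5 = 2 (sole candidate).
r6c5 = 7 (sole candidate).
r6c6 = 9 (sole candidate).
r7c4 = 1 (sole candidate).
r7c7 = 8 (sole candidate).
r8c3 = 6 (sole candidate).
r8c6 = 8 (sole candidate).
r9c3 = 4 (sole candidate).
r9c8 = 6 (sole candidate).
r1c1 = 2 (sole candidate).
r1c7 = 5 (sole candidate).
r1c8 = 8 (sole candidate).
r2c1 = 8 (sole candidate).
r2c4 = 2 (sole candidate).
r2c5 = 1 (sole candidate).
r3c3 = 7 (sole candidate).
r3c6 = 5 (sole candidate).
r4c3 = 8 (sole candidate).
r6c1 = 6 (sole candidate).
r6c2 = 1 (sole candidate).
r6c3 = 2 (sole candidate).
r7c2 = 7 (sole candidate).
r7c6 = 6 (sole candidate).
r7c8 = 4 (sole candidate).
r9c6 = 2: row 9 has {1,3,4,5,6,7,8,9}; col 6 has {1,3,4,5,6,7,8,9}; box has {1,3,4,5,6,7,8,9} → only 2 remains.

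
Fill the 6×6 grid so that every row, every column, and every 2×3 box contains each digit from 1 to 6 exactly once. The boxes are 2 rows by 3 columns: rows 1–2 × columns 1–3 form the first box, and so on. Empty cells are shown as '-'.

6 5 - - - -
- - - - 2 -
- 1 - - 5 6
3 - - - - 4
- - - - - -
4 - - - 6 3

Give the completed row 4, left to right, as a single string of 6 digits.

row 1, column 6 = 1: row 1 has {5,6}; col 6 has {3,4,6}; box has {2} → only 1 remains.
row 2, column 1 = 1: row 2 has {2}; col 1 has {3,4,6}; box has {5,6} → only 1 remains.
row 2, column 6 = 5: row 2 has {1,2}; col 6 has {1,3,4,6}; box has {1,2} → only 5 remains.
row 3, column 1 = 2: row 3 has {1,5,6}; col 1 has {1,3,4,6}; box has {1,3} → only 2 remains.
row 3, column 3 = 4: row 3 has {1,2,5,6}; col 3 has {}; box has {1,2,3} → only 4 remains.
row 3, column 4 = 3: row 3 has {1,2,4,5,6}; col 4 has {}; box has {4,5,6} → only 3 remains.
row 4, column 2 = 6: row 4 has {3,4}; col 2 has {1,5}; box has {1,2,3,4} → only 6 remains.
row 4, column 3 = 5: row 4 has {3,4,6}; col 3 has {4}; box has {1,2,3,4,6} → only 5 remains.
row 4, column 5 = 1: row 4 has {3,4,5,6}; col 5 has {2,5,6}; box has {3,4,5,6} → only 1 remains.
row 5, column 1 = 5: row 5 has {}; col 1 has {1,2,3,4,6}; box has {4} → only 5 remains.
row 5, column 5 = 4: row 5 has {5}; col 5 has {1,2,5,6}; box has {3,6} → only 4 remains.
row 5, column 6 = 2: row 5 has {4,5}; col 6 has {1,3,4,5,6}; box has {3,4,6} → only 2 remains.
row 6, column 2 = 2: row 6 has {3,4,6}; col 2 has {1,5,6}; box has {4,5} → only 2 remains.
row 6, column 3 = 1: row 6 has {2,3,4,6}; col 3 has {4,5}; box has {2,4,5} → only 1 remains.
row 6, column 4 = 5: row 6 has {1,2,3,4,6}; col 4 has {3}; box has {2,3,4,6} → only 5 remains.
row 1, column 4 = 4: row 1 has {1,5,6}; col 4 has {3,5}; box has {1,2,5} → only 4 remains.
row 1, column 5 = 3: row 1 has {1,4,5,6}; col 5 has {1,2,4,5,6}; box has {1,2,4,5} → only 3 remains.
row 2, column 3 = 3: row 2 has {1,2,5}; col 3 has {1,4,5}; box has {1,5,6} → only 3 remains.
row 2, column 4 = 6: row 2 has {1,2,3,5}; col 4 has {3,4,5}; box has {1,2,3,4,5} → only 6 remains.
row 4, column 4 = 2: row 4 has {1,3,4,5,6}; col 4 has {3,4,5,6}; box has {1,3,4,5,6} → only 2 remains.

365214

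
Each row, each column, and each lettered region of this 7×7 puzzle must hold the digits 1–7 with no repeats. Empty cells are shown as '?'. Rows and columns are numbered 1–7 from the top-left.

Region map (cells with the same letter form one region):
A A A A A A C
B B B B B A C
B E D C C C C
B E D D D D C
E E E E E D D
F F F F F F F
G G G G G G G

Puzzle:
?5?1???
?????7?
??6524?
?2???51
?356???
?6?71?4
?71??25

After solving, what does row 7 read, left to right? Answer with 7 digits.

row 3, column 2 = 1 (sole candidate).
row 5, column 6 = 1 (sole candidate).
row 6, column 6 = 3 (sole candidate).
row 1, column 6 = 6 (sole candidate).
row 2, column 2 = 4 (sole candidate).
row 6, column 3 = 2 (sole candidate).
row 2, column 3 = 3 (sole candidate).
row 2, column 4 = 2 (sole candidate).
row 2, column 7 = 6 (sole candidate).
row 3, column 1 = 7 (sole candidate).
row 3, column 7 = 3 (sole candidate).
row 4, column 1 = 6 (sole candidate).
row 5, column 1 = 4 (sole candidate).
row 5, column 5 = 7 (sole candidate).
row 5, column 7 = 2 (sole candidate).
row 6, column 1 = 5 (sole candidate).
row 7, column 1 = 3: row 7 has {1,2,5,7}; col 1 has {4,5,6,7}; region has {1,2,5,7} → only 3 remains.
row 7, column 4 = 4: row 7 has {1,2,3,5,7}; col 4 has {1,2,5,6,7}; region has {1,2,3,5,7} → only 4 remains.
row 7, column 5 = 6: row 7 has {1,2,3,4,5,7}; col 5 has {1,2,7}; region has {1,2,3,4,5,7} → only 6 remains.

3714625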